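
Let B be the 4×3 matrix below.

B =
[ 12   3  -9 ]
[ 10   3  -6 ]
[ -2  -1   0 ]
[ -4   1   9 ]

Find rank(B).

2

Row reduce to echelon form.
R2 ← R2 − (5/6)·R1: [0, 1/2, 3/2]
R3 ← R3 + (1/6)·R1: [0, -1/2, -3/2]
R4 ← R4 + (1/3)·R1: [0, 2, 6]
R3 ← R3 + R2: [0, 0, 0]
R4 ← R4 − (4)·R2: [0, 0, 0]
Echelon form has 2 nonzero rows, so rank(B) = 2.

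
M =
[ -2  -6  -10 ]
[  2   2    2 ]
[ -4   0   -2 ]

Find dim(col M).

Row reduce to echelon form.
R2 ← R2 + R1: [0, -4, -8]
R3 ← R3 − (2)·R1: [0, 12, 18]
R3 ← R3 + (3)·R2: [0, 0, -6]
Echelon form has 3 nonzero rows, so rank(M) = 3.
The column space has dimension equal to the rank: 3.

3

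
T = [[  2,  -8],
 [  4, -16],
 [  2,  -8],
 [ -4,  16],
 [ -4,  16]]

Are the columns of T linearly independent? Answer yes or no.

Row reduce T to echelon form.
R2 ← R2 − (2)·R1: [0, 0]
R3 ← R3 − R1: [0, 0]
R4 ← R4 + (2)·R1: [0, 0]
R5 ← R5 + (2)·R1: [0, 0]
1 pivot among 2 columns.
Only 1 < 2 pivot columns, so the columns are linearly dependent.

no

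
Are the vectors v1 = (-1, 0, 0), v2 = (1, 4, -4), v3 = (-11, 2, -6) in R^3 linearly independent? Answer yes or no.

yes

Form the matrix with these vectors as rows and row reduce.
R2 ← R2 + R1: [0, 4, -4]
R3 ← R3 − (11)·R1: [0, 2, -6]
R3 ← R3 − (1/2)·R2: [0, 0, -4]
3 nonzero rows, so the 3 vectors span a space of dimension 3.
Since 3 = 3, the vectors are linearly independent.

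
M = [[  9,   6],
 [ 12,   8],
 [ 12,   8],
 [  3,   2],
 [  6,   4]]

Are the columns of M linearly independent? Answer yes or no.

Row reduce M to echelon form.
R2 ← R2 − (4/3)·R1: [0, 0]
R3 ← R3 − (4/3)·R1: [0, 0]
R4 ← R4 − (1/3)·R1: [0, 0]
R5 ← R5 − (2/3)·R1: [0, 0]
1 pivot among 2 columns.
Only 1 < 2 pivot columns, so the columns are linearly dependent.

no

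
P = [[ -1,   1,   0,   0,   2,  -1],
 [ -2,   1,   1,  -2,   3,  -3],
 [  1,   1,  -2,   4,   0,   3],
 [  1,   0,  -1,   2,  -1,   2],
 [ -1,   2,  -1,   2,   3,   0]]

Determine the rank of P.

Row reduce to echelon form.
R2 ← R2 − (2)·R1: [0, -1, 1, -2, -1, -1]
R3 ← R3 + R1: [0, 2, -2, 4, 2, 2]
R4 ← R4 + R1: [0, 1, -1, 2, 1, 1]
R5 ← R5 − R1: [0, 1, -1, 2, 1, 1]
R3 ← R3 + (2)·R2: [0, 0, 0, 0, 0, 0]
R4 ← R4 + R2: [0, 0, 0, 0, 0, 0]
R5 ← R5 + R2: [0, 0, 0, 0, 0, 0]
Echelon form has 2 nonzero rows, so rank(P) = 2.

2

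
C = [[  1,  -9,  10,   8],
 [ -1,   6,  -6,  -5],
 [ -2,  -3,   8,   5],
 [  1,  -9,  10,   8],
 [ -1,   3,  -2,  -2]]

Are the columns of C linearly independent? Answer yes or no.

Row reduce C to echelon form.
R2 ← R2 + R1: [0, -3, 4, 3]
R3 ← R3 + (2)·R1: [0, -21, 28, 21]
R4 ← R4 − R1: [0, 0, 0, 0]
R5 ← R5 + R1: [0, -6, 8, 6]
R3 ← R3 − (7)·R2: [0, 0, 0, 0]
R5 ← R5 − (2)·R2: [0, 0, 0, 0]
2 pivots among 4 columns.
Only 2 < 4 pivot columns, so the columns are linearly dependent.

no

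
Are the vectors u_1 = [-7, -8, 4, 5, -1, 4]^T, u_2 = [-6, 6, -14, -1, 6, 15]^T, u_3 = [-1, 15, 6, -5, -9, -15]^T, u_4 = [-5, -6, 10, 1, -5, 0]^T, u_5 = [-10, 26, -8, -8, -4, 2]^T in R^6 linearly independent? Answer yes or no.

Form the matrix with these vectors as rows and row reduce.
R2 ← R2 − (6/7)·R1: [0, 90/7, -122/7, -37/7, 48/7, 81/7]
R3 ← R3 − (1/7)·R1: [0, 113/7, 38/7, -40/7, -62/7, -109/7]
R4 ← R4 − (5/7)·R1: [0, -2/7, 50/7, -18/7, -30/7, -20/7]
R5 ← R5 − (10/7)·R1: [0, 262/7, -96/7, -106/7, -18/7, -26/7]
R3 ← R3 − (113/90)·R2: [0, 0, 1229/45, 83/90, -262/15, -301/10]
R4 ← R4 + (1/45)·R2: [0, 0, 304/45, -121/45, -62/15, -13/5]
R5 ← R5 − (131/45)·R2: [0, 0, 1666/45, 11/45, -338/15, -187/5]
R4 ← R4 − (304/1229)·R3: [0, 0, 0, -3585/1229, 230/1229, 5955/1229]
R5 ← R5 − (1666/1229)·R3: [0, 0, 0, -1236/1229, 1406/1229, 4182/1229]
R5 ← R5 − (412/1195)·R4: [0, 0, 0, 0, 258/239, 414/239]
5 nonzero rows, so the 5 vectors span a space of dimension 5.
Since 5 = 5, the vectors are linearly independent.

yes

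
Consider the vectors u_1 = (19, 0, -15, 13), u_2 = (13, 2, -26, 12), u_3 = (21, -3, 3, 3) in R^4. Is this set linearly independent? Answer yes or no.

yes

Form the matrix with these vectors as rows and row reduce.
R2 ← R2 − (13/19)·R1: [0, 2, -299/19, 59/19]
R3 ← R3 − (21/19)·R1: [0, -3, 372/19, -216/19]
R3 ← R3 + (3/2)·R2: [0, 0, -153/38, -255/38]
3 nonzero rows, so the 3 vectors span a space of dimension 3.
Since 3 = 3, the vectors are linearly independent.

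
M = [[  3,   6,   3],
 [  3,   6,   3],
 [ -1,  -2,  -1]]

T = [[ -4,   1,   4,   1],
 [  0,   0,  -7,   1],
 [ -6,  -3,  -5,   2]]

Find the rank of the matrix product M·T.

First compute MT:
[[-30,  -6, -45,  15],
 [-30,  -6, -45,  15],
 [ 10,   2,  15,  -5]]
Now row reduce the product.
R2 ← R2 − R1: [0, 0, 0, 0]
R3 ← R3 + (1/3)·R1: [0, 0, 0, 0]
1 nonzero row, so rank(MT) = 1.

1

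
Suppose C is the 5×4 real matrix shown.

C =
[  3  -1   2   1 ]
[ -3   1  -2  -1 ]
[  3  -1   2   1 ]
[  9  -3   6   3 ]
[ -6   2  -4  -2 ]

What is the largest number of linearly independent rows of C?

1

Row reduce to echelon form.
R2 ← R2 + R1: [0, 0, 0, 0]
R3 ← R3 − R1: [0, 0, 0, 0]
R4 ← R4 − (3)·R1: [0, 0, 0, 0]
R5 ← R5 + (2)·R1: [0, 0, 0, 0]
Echelon form has 1 nonzero row, so rank(C) = 1.
The rank gives the maximum number of linearly independent rows: 1.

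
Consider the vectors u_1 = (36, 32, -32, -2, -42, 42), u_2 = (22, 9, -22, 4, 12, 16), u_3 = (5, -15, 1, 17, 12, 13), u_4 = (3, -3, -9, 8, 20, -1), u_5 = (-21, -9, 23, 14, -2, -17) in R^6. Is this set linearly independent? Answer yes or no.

yes

Form the matrix with these vectors as rows and row reduce.
R2 ← R2 − (11/18)·R1: [0, -95/9, -22/9, 47/9, 113/3, -29/3]
R3 ← R3 − (5/36)·R1: [0, -175/9, 49/9, 311/18, 107/6, 43/6]
R4 ← R4 − (1/12)·R1: [0, -17/3, -19/3, 49/6, 47/2, -9/2]
R5 ← R5 + (7/12)·R1: [0, 29/3, 13/3, 77/6, -53/2, 15/2]
R3 ← R3 − (35/19)·R2: [0, 0, 189/19, 291/38, -1959/38, 949/38]
R4 ← R4 − (51/95)·R2: [0, 0, -477/95, 1019/190, 623/190, 131/190]
R5 ← R5 + (87/95)·R2: [0, 0, 199/95, 3347/190, 1519/190, -257/190]
R4 ← R4 + (53/105)·R3: [0, 0, 0, 323/35, -796/35, 1396/105]
R5 ← R5 − (199/945)·R3: [0, 0, 0, 5041/315, 5938/315, -6248/945]
R5 ← R5 − (5041/2907)·R4: [0, 0, 0, 0, 56482/969, -258724/8721]
5 nonzero rows, so the 5 vectors span a space of dimension 5.
Since 5 = 5, the vectors are linearly independent.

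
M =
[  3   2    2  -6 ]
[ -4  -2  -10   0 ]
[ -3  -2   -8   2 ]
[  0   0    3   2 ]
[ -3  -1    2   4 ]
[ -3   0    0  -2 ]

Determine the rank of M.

3

Row reduce to echelon form.
R2 ← R2 + (4/3)·R1: [0, 2/3, -22/3, -8]
R3 ← R3 + R1: [0, 0, -6, -4]
R5 ← R5 + R1: [0, 1, 4, -2]
R6 ← R6 + R1: [0, 2, 2, -8]
R5 ← R5 − (3/2)·R2: [0, 0, 15, 10]
R6 ← R6 − (3)·R2: [0, 0, 24, 16]
R4 ← R4 + (1/2)·R3: [0, 0, 0, 0]
R5 ← R5 + (5/2)·R3: [0, 0, 0, 0]
R6 ← R6 + (4)·R3: [0, 0, 0, 0]
Echelon form has 3 nonzero rows, so rank(M) = 3.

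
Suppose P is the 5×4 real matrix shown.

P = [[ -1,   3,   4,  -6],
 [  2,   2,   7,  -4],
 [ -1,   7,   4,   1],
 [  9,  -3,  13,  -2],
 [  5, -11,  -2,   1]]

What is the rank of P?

3

Row reduce to echelon form.
R2 ← R2 + (2)·R1: [0, 8, 15, -16]
R3 ← R3 − R1: [0, 4, 0, 7]
R4 ← R4 + (9)·R1: [0, 24, 49, -56]
R5 ← R5 + (5)·R1: [0, 4, 18, -29]
R3 ← R3 − (1/2)·R2: [0, 0, -15/2, 15]
R4 ← R4 − (3)·R2: [0, 0, 4, -8]
R5 ← R5 − (1/2)·R2: [0, 0, 21/2, -21]
R4 ← R4 + (8/15)·R3: [0, 0, 0, 0]
R5 ← R5 + (7/5)·R3: [0, 0, 0, 0]
Echelon form has 3 nonzero rows, so rank(P) = 3.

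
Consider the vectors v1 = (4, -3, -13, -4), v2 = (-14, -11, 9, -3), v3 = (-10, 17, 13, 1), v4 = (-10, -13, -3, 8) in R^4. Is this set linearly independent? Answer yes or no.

Form the matrix with these vectors as rows and row reduce.
R2 ← R2 + (7/2)·R1: [0, -43/2, -73/2, -17]
R3 ← R3 + (5/2)·R1: [0, 19/2, -39/2, -9]
R4 ← R4 + (5/2)·R1: [0, -41/2, -71/2, -2]
R3 ← R3 + (19/43)·R2: [0, 0, -1532/43, -710/43]
R4 ← R4 − (41/43)·R2: [0, 0, -30/43, 611/43]
R4 ← R4 − (15/766)·R3: [0, 0, 0, 5566/383]
4 nonzero rows, so the 4 vectors span a space of dimension 4.
Since 4 = 4, the vectors are linearly independent.

yes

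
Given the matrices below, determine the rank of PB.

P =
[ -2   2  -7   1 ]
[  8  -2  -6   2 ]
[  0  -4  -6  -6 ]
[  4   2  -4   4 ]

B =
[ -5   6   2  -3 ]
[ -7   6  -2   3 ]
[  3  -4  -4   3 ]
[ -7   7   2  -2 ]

First compute PB:
[[-32,  35,  22, -11],
 [-58,  74,  48, -52],
 [ 52, -42,  20, -18],
 [-74,  80,  28, -26]]
Now row reduce the product.
R2 ← R2 − (29/16)·R1: [0, 169/16, 65/8, -513/16]
R3 ← R3 + (13/8)·R1: [0, 119/8, 223/4, -287/8]
R4 ← R4 − (37/16)·R1: [0, -15/16, -183/8, -9/16]
R3 ← R3 − (238/169)·R2: [0, 0, 576/13, 1568/169]
R4 ← R4 + (15/169)·R2: [0, 0, -288/13, -576/169]
R4 ← R4 + (1/2)·R3: [0, 0, 0, 16/13]
4 nonzero rows, so rank(PB) = 4.

4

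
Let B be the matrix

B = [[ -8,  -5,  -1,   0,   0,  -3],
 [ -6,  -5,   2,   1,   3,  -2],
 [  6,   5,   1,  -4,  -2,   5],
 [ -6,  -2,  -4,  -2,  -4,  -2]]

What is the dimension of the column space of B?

Row reduce to echelon form.
R2 ← R2 − (3/4)·R1: [0, -5/4, 11/4, 1, 3, 1/4]
R3 ← R3 + (3/4)·R1: [0, 5/4, 1/4, -4, -2, 11/4]
R4 ← R4 − (3/4)·R1: [0, 7/4, -13/4, -2, -4, 1/4]
R3 ← R3 + R2: [0, 0, 3, -3, 1, 3]
R4 ← R4 + (7/5)·R2: [0, 0, 3/5, -3/5, 1/5, 3/5]
R4 ← R4 − (1/5)·R3: [0, 0, 0, 0, 0, 0]
Echelon form has 3 nonzero rows, so rank(B) = 3.
The column space has dimension equal to the rank: 3.

3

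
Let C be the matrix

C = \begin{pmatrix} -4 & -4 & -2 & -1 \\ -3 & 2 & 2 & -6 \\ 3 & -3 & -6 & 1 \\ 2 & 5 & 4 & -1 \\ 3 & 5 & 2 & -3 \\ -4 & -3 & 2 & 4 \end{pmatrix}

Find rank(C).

3

Row reduce to echelon form.
R2 ← R2 − (3/4)·R1: [0, 5, 7/2, -21/4]
R3 ← R3 + (3/4)·R1: [0, -6, -15/2, 1/4]
R4 ← R4 + (1/2)·R1: [0, 3, 3, -3/2]
R5 ← R5 + (3/4)·R1: [0, 2, 1/2, -15/4]
R6 ← R6 − R1: [0, 1, 4, 5]
R3 ← R3 + (6/5)·R2: [0, 0, -33/10, -121/20]
R4 ← R4 − (3/5)·R2: [0, 0, 9/10, 33/20]
R5 ← R5 − (2/5)·R2: [0, 0, -9/10, -33/20]
R6 ← R6 − (1/5)·R2: [0, 0, 33/10, 121/20]
R4 ← R4 + (3/11)·R3: [0, 0, 0, 0]
R5 ← R5 − (3/11)·R3: [0, 0, 0, 0]
R6 ← R6 + R3: [0, 0, 0, 0]
Echelon form has 3 nonzero rows, so rank(C) = 3.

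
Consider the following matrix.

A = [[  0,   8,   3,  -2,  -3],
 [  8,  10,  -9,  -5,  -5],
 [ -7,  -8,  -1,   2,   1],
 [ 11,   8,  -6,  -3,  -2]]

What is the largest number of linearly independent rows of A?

Row reduce to echelon form.
Swap R1 ↔ R2
R3 ← R3 + (7/8)·R1: [0, 3/4, -71/8, -19/8, -27/8]
R4 ← R4 − (11/8)·R1: [0, -23/4, 51/8, 31/8, 39/8]
R3 ← R3 − (3/32)·R2: [0, 0, -293/32, -35/16, -99/32]
R4 ← R4 + (23/32)·R2: [0, 0, 273/32, 39/16, 87/32]
R4 ← R4 + (273/293)·R3: [0, 0, 0, 117/293, -48/293]
Echelon form has 4 nonzero rows, so rank(A) = 4.
The rank gives the maximum number of linearly independent rows: 4.

4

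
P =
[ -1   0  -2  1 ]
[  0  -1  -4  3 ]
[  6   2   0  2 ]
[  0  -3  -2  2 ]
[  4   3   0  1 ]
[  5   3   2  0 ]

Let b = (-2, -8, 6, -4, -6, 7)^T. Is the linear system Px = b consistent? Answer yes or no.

Row reduce the augmented matrix [P | b].
R3 ← R3 + (6)·R1: [0, 2, -12, 8, -6]
R5 ← R5 + (4)·R1: [0, 3, -8, 5, -14]
R6 ← R6 + (5)·R1: [0, 3, -8, 5, -3]
R3 ← R3 + (2)·R2: [0, 0, -20, 14, -22]
R4 ← R4 − (3)·R2: [0, 0, 10, -7, 20]
R5 ← R5 + (3)·R2: [0, 0, -20, 14, -38]
R6 ← R6 + (3)·R2: [0, 0, -20, 14, -27]
R4 ← R4 + (1/2)·R3: [0, 0, 0, 0, 9]
R5 ← R5 − R3: [0, 0, 0, 0, -16]
R6 ← R6 − R3: [0, 0, 0, 0, -5]
R5 ← R5 + (16/9)·R4: [0, 0, 0, 0, 0]
R6 ← R6 + (5/9)·R4: [0, 0, 0, 0, 0]
The echelon form has 4 nonzero rows; the last pivot sits in the augmented column, so rank(P) = 3 but rank([P|b]) = 4.
Since the ranks differ, the system is inconsistent.

no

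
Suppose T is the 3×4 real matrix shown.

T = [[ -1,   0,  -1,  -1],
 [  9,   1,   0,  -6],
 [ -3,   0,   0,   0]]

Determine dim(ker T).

Row reduce to echelon form.
R2 ← R2 + (9)·R1: [0, 1, -9, -15]
R3 ← R3 − (3)·R1: [0, 0, 3, 3]
3 nonzero rows, so rank(T) = 3.
T has 4 columns; by rank–nullity, nullity = 4 − 3 = 1.

1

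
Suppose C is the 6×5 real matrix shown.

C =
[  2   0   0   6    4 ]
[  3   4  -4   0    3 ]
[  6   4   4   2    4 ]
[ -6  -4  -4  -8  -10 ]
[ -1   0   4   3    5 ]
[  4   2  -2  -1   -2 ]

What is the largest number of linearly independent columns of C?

4

Row reduce to echelon form.
R2 ← R2 − (3/2)·R1: [0, 4, -4, -9, -3]
R3 ← R3 − (3)·R1: [0, 4, 4, -16, -8]
R4 ← R4 + (3)·R1: [0, -4, -4, 10, 2]
R5 ← R5 + (1/2)·R1: [0, 0, 4, 6, 7]
R6 ← R6 − (2)·R1: [0, 2, -2, -13, -10]
R3 ← R3 − R2: [0, 0, 8, -7, -5]
R4 ← R4 + R2: [0, 0, -8, 1, -1]
R6 ← R6 − (1/2)·R2: [0, 0, 0, -17/2, -17/2]
R4 ← R4 + R3: [0, 0, 0, -6, -6]
R5 ← R5 − (1/2)·R3: [0, 0, 0, 19/2, 19/2]
R5 ← R5 + (19/12)·R4: [0, 0, 0, 0, 0]
R6 ← R6 − (17/12)·R4: [0, 0, 0, 0, 0]
Echelon form has 4 nonzero rows, so rank(C) = 4.
The rank gives the maximum number of linearly independent columns: 4.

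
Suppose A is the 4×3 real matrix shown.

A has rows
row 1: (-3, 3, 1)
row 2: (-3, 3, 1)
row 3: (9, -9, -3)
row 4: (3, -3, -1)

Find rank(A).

Row reduce to echelon form.
R2 ← R2 − R1: [0, 0, 0]
R3 ← R3 + (3)·R1: [0, 0, 0]
R4 ← R4 + R1: [0, 0, 0]
Echelon form has 1 nonzero row, so rank(A) = 1.

1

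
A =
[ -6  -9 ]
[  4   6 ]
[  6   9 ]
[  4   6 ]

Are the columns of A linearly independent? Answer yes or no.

Row reduce A to echelon form.
R2 ← R2 + (2/3)·R1: [0, 0]
R3 ← R3 + R1: [0, 0]
R4 ← R4 + (2/3)·R1: [0, 0]
1 pivot among 2 columns.
Only 1 < 2 pivot columns, so the columns are linearly dependent.

no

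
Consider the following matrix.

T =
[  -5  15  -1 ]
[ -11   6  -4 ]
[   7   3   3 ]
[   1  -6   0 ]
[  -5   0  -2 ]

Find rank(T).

Row reduce to echelon form.
R2 ← R2 − (11/5)·R1: [0, -27, -9/5]
R3 ← R3 + (7/5)·R1: [0, 24, 8/5]
R4 ← R4 + (1/5)·R1: [0, -3, -1/5]
R5 ← R5 − R1: [0, -15, -1]
R3 ← R3 + (8/9)·R2: [0, 0, 0]
R4 ← R4 − (1/9)·R2: [0, 0, 0]
R5 ← R5 − (5/9)·R2: [0, 0, 0]
Echelon form has 2 nonzero rows, so rank(T) = 2.

2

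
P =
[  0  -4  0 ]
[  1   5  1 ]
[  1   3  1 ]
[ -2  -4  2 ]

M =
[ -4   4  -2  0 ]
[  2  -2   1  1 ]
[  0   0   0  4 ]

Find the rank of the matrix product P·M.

First compute PM:
[[ -8,   8,  -4,  -4],
 [  6,  -6,   3,   9],
 [  2,  -2,   1,   7],
 [  0,   0,   0,   4]]
Now row reduce the product.
R2 ← R2 + (3/4)·R1: [0, 0, 0, 6]
R3 ← R3 + (1/4)·R1: [0, 0, 0, 6]
R3 ← R3 − R2: [0, 0, 0, 0]
R4 ← R4 − (2/3)·R2: [0, 0, 0, 0]
2 nonzero rows, so rank(PM) = 2.

2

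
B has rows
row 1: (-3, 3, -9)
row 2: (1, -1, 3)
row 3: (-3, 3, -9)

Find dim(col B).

1

Row reduce to echelon form.
R2 ← R2 + (1/3)·R1: [0, 0, 0]
R3 ← R3 − R1: [0, 0, 0]
Echelon form has 1 nonzero row, so rank(B) = 1.
The column space has dimension equal to the rank: 1.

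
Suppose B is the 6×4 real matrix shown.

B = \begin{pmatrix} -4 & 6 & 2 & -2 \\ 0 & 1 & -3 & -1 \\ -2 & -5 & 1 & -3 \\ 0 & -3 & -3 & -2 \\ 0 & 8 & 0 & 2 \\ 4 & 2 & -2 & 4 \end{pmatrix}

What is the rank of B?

3

Row reduce to echelon form.
R3 ← R3 − (1/2)·R1: [0, -8, 0, -2]
R6 ← R6 + R1: [0, 8, 0, 2]
R3 ← R3 + (8)·R2: [0, 0, -24, -10]
R4 ← R4 + (3)·R2: [0, 0, -12, -5]
R5 ← R5 − (8)·R2: [0, 0, 24, 10]
R6 ← R6 − (8)·R2: [0, 0, 24, 10]
R4 ← R4 − (1/2)·R3: [0, 0, 0, 0]
R5 ← R5 + R3: [0, 0, 0, 0]
R6 ← R6 + R3: [0, 0, 0, 0]
Echelon form has 3 nonzero rows, so rank(B) = 3.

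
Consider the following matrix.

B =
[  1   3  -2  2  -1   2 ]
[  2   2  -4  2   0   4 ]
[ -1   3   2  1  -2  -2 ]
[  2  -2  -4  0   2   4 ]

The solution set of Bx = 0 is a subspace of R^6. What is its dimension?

4

Row reduce to echelon form.
R2 ← R2 − (2)·R1: [0, -4, 0, -2, 2, 0]
R3 ← R3 + R1: [0, 6, 0, 3, -3, 0]
R4 ← R4 − (2)·R1: [0, -8, 0, -4, 4, 0]
R3 ← R3 + (3/2)·R2: [0, 0, 0, 0, 0, 0]
R4 ← R4 − (2)·R2: [0, 0, 0, 0, 0, 0]
2 nonzero rows, so rank(B) = 2.
B has 6 columns; by rank–nullity, nullity = 6 − 2 = 4.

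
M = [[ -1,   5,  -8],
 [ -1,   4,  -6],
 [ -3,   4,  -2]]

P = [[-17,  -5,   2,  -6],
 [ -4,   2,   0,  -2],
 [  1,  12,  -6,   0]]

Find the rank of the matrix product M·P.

First compute MP:
[[-11, -81,  46,  -4],
 [ -5, -59,  34,  -2],
 [ 33,  -1,   6,  10]]
Now row reduce the product.
R2 ← R2 − (5/11)·R1: [0, -244/11, 144/11, -2/11]
R3 ← R3 + (3)·R1: [0, -244, 144, -2]
R3 ← R3 − (11)·R2: [0, 0, 0, 0]
2 nonzero rows, so rank(MP) = 2.

2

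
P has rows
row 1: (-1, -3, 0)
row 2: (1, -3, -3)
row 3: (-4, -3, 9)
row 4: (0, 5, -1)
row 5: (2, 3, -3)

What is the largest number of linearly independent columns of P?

3

Row reduce to echelon form.
R2 ← R2 + R1: [0, -6, -3]
R3 ← R3 − (4)·R1: [0, 9, 9]
R5 ← R5 + (2)·R1: [0, -3, -3]
R3 ← R3 + (3/2)·R2: [0, 0, 9/2]
R4 ← R4 + (5/6)·R2: [0, 0, -7/2]
R5 ← R5 − (1/2)·R2: [0, 0, -3/2]
R4 ← R4 + (7/9)·R3: [0, 0, 0]
R5 ← R5 + (1/3)·R3: [0, 0, 0]
Echelon form has 3 nonzero rows, so rank(P) = 3.
The rank gives the maximum number of linearly independent columns: 3.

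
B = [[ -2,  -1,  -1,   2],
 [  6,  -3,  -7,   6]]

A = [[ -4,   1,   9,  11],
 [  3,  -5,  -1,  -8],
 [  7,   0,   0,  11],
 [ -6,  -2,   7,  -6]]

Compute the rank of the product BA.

2

First compute BA:
[[-14,  -1,  -3, -37],
 [-118,   9,  99, -23]]
Now row reduce the product.
R2 ← R2 − (59/7)·R1: [0, 122/7, 870/7, 2022/7]
2 nonzero rows, so rank(BA) = 2.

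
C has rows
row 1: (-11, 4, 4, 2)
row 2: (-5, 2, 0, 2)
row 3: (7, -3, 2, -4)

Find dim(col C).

Row reduce to echelon form.
R2 ← R2 − (5/11)·R1: [0, 2/11, -20/11, 12/11]
R3 ← R3 + (7/11)·R1: [0, -5/11, 50/11, -30/11]
R3 ← R3 + (5/2)·R2: [0, 0, 0, 0]
Echelon form has 2 nonzero rows, so rank(C) = 2.
The column space has dimension equal to the rank: 2.

2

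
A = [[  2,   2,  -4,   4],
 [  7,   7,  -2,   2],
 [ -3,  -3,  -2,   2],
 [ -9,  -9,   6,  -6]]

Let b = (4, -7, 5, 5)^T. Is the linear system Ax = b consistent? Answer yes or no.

Row reduce the augmented matrix [A | b].
R2 ← R2 − (7/2)·R1: [0, 0, 12, -12, -21]
R3 ← R3 + (3/2)·R1: [0, 0, -8, 8, 11]
R4 ← R4 + (9/2)·R1: [0, 0, -12, 12, 23]
R3 ← R3 + (2/3)·R2: [0, 0, 0, 0, -3]
R4 ← R4 + R2: [0, 0, 0, 0, 2]
R4 ← R4 + (2/3)·R3: [0, 0, 0, 0, 0]
The echelon form has 3 nonzero rows; the last pivot sits in the augmented column, so rank(A) = 2 but rank([A|b]) = 3.
Since the ranks differ, the system is inconsistent.

no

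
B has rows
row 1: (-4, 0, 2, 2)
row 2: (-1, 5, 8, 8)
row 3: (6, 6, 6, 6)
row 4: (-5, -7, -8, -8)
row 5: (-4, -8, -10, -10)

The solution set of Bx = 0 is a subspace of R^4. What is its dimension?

Row reduce to echelon form.
R2 ← R2 − (1/4)·R1: [0, 5, 15/2, 15/2]
R3 ← R3 + (3/2)·R1: [0, 6, 9, 9]
R4 ← R4 − (5/4)·R1: [0, -7, -21/2, -21/2]
R5 ← R5 − R1: [0, -8, -12, -12]
R3 ← R3 − (6/5)·R2: [0, 0, 0, 0]
R4 ← R4 + (7/5)·R2: [0, 0, 0, 0]
R5 ← R5 + (8/5)·R2: [0, 0, 0, 0]
2 nonzero rows, so rank(B) = 2.
B has 4 columns; by rank–nullity, nullity = 4 − 2 = 2.

2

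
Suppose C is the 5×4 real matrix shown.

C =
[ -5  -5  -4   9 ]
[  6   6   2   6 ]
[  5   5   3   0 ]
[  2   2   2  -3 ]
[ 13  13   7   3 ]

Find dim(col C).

3

Row reduce to echelon form.
R2 ← R2 + (6/5)·R1: [0, 0, -14/5, 84/5]
R3 ← R3 + R1: [0, 0, -1, 9]
R4 ← R4 + (2/5)·R1: [0, 0, 2/5, 3/5]
R5 ← R5 + (13/5)·R1: [0, 0, -17/5, 132/5]
R3 ← R3 − (5/14)·R2: [0, 0, 0, 3]
R4 ← R4 + (1/7)·R2: [0, 0, 0, 3]
R5 ← R5 − (17/14)·R2: [0, 0, 0, 6]
R4 ← R4 − R3: [0, 0, 0, 0]
R5 ← R5 − (2)·R3: [0, 0, 0, 0]
Echelon form has 3 nonzero rows, so rank(C) = 3.
The column space has dimension equal to the rank: 3.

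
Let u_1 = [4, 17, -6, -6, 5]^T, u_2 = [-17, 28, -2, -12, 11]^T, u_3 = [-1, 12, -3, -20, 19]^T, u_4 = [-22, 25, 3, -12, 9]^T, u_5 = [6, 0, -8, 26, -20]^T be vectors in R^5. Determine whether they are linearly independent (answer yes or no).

no

Form the matrix with these vectors as rows and row reduce.
R2 ← R2 + (17/4)·R1: [0, 401/4, -55/2, -75/2, 129/4]
R3 ← R3 + (1/4)·R1: [0, 65/4, -9/2, -43/2, 81/4]
R4 ← R4 + (11/2)·R1: [0, 237/2, -30, -45, 73/2]
R5 ← R5 − (3/2)·R1: [0, -51/2, 1, 35, -55/2]
R3 ← R3 − (65/401)·R2: [0, 0, -17/401, -6184/401, 6024/401]
R4 ← R4 − (474/401)·R2: [0, 0, 1005/401, -270/401, -650/401]
R5 ← R5 + (102/401)·R2: [0, 0, -2404/401, 10210/401, -7738/401]
R4 ← R4 + (1005/17)·R3: [0, 0, 0, -15510/17, 15070/17]
R5 ← R5 − (2404/17)·R3: [0, 0, 0, 37506/17, -36442/17]
R5 ← R5 + (133/55)·R4: [0, 0, 0, 0, 0]
4 nonzero rows, so the 5 vectors span a space of dimension 4.
Since 4 < 5, the vectors are linearly dependent.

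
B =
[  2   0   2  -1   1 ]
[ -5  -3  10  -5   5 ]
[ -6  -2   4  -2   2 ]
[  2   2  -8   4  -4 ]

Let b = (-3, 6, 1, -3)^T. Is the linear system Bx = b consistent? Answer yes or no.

Row reduce the augmented matrix [B | b].
R2 ← R2 + (5/2)·R1: [0, -3, 15, -15/2, 15/2, -3/2]
R3 ← R3 + (3)·R1: [0, -2, 10, -5, 5, -8]
R4 ← R4 − R1: [0, 2, -10, 5, -5, 0]
R3 ← R3 − (2/3)·R2: [0, 0, 0, 0, 0, -7]
R4 ← R4 + (2/3)·R2: [0, 0, 0, 0, 0, -1]
R4 ← R4 − (1/7)·R3: [0, 0, 0, 0, 0, 0]
The echelon form has 3 nonzero rows; the last pivot sits in the augmented column, so rank(B) = 2 but rank([B|b]) = 3.
Since the ranks differ, the system is inconsistent.

no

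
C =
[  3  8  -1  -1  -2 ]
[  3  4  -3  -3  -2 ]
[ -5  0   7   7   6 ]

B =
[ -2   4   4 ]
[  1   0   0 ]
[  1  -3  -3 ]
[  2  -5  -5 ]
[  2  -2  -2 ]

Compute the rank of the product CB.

2

First compute CB:
[[ -5,  24,  24],
 [-15,  40,  40],
 [ 43, -88, -88]]
Now row reduce the product.
R2 ← R2 − (3)·R1: [0, -32, -32]
R3 ← R3 + (43/5)·R1: [0, 592/5, 592/5]
R3 ← R3 + (37/10)·R2: [0, 0, 0]
2 nonzero rows, so rank(CB) = 2.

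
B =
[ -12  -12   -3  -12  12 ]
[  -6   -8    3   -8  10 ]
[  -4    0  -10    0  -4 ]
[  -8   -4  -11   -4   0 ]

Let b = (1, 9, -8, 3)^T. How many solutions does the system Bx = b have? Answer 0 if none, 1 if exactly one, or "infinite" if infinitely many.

0

Row reduce the augmented matrix [B | b].
R2 ← R2 − (1/2)·R1: [0, -2, 9/2, -2, 4, 17/2]
R3 ← R3 − (1/3)·R1: [0, 4, -9, 4, -8, -25/3]
R4 ← R4 − (2/3)·R1: [0, 4, -9, 4, -8, 7/3]
R3 ← R3 + (2)·R2: [0, 0, 0, 0, 0, 26/3]
R4 ← R4 + (2)·R2: [0, 0, 0, 0, 0, 58/3]
R4 ← R4 − (29/13)·R3: [0, 0, 0, 0, 0, 0]
The echelon form has 3 nonzero rows; the last pivot sits in the augmented column, so rank(B) = 2 but rank([B|b]) = 3.
Since the ranks differ, the system is inconsistent.
It has no solutions.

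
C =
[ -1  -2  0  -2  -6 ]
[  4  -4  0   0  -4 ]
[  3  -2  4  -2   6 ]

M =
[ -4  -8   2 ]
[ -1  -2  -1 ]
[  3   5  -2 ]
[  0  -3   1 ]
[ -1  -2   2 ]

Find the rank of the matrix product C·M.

3

First compute CM:
[[ 12,  30, -14],
 [ -8, -16,   4],
 [ -4,  -6,  10]]
Now row reduce the product.
R2 ← R2 + (2/3)·R1: [0, 4, -16/3]
R3 ← R3 + (1/3)·R1: [0, 4, 16/3]
R3 ← R3 − R2: [0, 0, 32/3]
3 nonzero rows, so rank(CM) = 3.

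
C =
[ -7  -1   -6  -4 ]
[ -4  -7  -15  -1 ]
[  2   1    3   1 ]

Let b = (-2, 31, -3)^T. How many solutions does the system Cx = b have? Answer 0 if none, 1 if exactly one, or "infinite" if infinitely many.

infinite

Row reduce the augmented matrix [C | b].
R2 ← R2 − (4/7)·R1: [0, -45/7, -81/7, 9/7, 225/7]
R3 ← R3 + (2/7)·R1: [0, 5/7, 9/7, -1/7, -25/7]
R3 ← R3 + (1/9)·R2: [0, 0, 0, 0, 0]
The echelon form has 2 nonzero rows, and every pivot lies in the first 4 columns, so rank(C) = rank([C|b]) = 2.
The system is consistent.
rank = 2 < 4 unknowns, so there are infinitely many solutions.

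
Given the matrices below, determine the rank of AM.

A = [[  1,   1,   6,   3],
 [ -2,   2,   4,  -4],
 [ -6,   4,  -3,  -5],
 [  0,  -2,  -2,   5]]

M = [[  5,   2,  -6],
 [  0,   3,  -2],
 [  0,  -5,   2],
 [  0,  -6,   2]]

First compute AM:
[[  5, -43,  10],
 [-10,   6,   8],
 [-30,  45,  12],
 [  0, -26,  10]]
Now row reduce the product.
R2 ← R2 + (2)·R1: [0, -80, 28]
R3 ← R3 + (6)·R1: [0, -213, 72]
R3 ← R3 − (213/80)·R2: [0, 0, -51/20]
R4 ← R4 − (13/40)·R2: [0, 0, 9/10]
R4 ← R4 + (6/17)·R3: [0, 0, 0]
3 nonzero rows, so rank(AM) = 3.

3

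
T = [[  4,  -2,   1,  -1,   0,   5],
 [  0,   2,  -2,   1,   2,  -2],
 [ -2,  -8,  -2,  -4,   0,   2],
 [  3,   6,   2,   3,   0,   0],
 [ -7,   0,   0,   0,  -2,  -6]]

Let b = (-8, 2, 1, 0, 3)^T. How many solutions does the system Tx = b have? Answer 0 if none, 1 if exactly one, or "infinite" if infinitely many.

0

Row reduce the augmented matrix [T | b].
R3 ← R3 + (1/2)·R1: [0, -9, -3/2, -9/2, 0, 9/2, -3]
R4 ← R4 − (3/4)·R1: [0, 15/2, 5/4, 15/4, 0, -15/4, 6]
R5 ← R5 + (7/4)·R1: [0, -7/2, 7/4, -7/4, -2, 11/4, -11]
R3 ← R3 + (9/2)·R2: [0, 0, -21/2, 0, 9, -9/2, 6]
R4 ← R4 − (15/4)·R2: [0, 0, 35/4, 0, -15/2, 15/4, -3/2]
R5 ← R5 + (7/4)·R2: [0, 0, -7/4, 0, 3/2, -3/4, -15/2]
R4 ← R4 + (5/6)·R3: [0, 0, 0, 0, 0, 0, 7/2]
R5 ← R5 − (1/6)·R3: [0, 0, 0, 0, 0, 0, -17/2]
R5 ← R5 + (17/7)·R4: [0, 0, 0, 0, 0, 0, 0]
The echelon form has 4 nonzero rows; the last pivot sits in the augmented column, so rank(T) = 3 but rank([T|b]) = 4.
Since the ranks differ, the system is inconsistent.
It has no solutions.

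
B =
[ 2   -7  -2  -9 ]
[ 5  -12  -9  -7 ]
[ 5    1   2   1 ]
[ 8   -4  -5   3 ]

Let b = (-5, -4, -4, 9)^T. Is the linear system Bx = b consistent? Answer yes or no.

no

Row reduce the augmented matrix [B | b].
R2 ← R2 − (5/2)·R1: [0, 11/2, -4, 31/2, 17/2]
R3 ← R3 − (5/2)·R1: [0, 37/2, 7, 47/2, 17/2]
R4 ← R4 − (4)·R1: [0, 24, 3, 39, 29]
R3 ← R3 − (37/11)·R2: [0, 0, 225/11, -315/11, -221/11]
R4 ← R4 − (48/11)·R2: [0, 0, 225/11, -315/11, -89/11]
R4 ← R4 − R3: [0, 0, 0, 0, 12]
The echelon form has 4 nonzero rows; the last pivot sits in the augmented column, so rank(B) = 3 but rank([B|b]) = 4.
Since the ranks differ, the system is inconsistent.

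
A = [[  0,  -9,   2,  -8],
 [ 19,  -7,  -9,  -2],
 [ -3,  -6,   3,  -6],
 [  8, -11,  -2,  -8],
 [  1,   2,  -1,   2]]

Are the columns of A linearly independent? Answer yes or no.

no

Row reduce A to echelon form.
Swap R1 ↔ R2
R3 ← R3 + (3/19)·R1: [0, -135/19, 30/19, -120/19]
R4 ← R4 − (8/19)·R1: [0, -153/19, 34/19, -136/19]
R5 ← R5 − (1/19)·R1: [0, 45/19, -10/19, 40/19]
R3 ← R3 − (15/19)·R2: [0, 0, 0, 0]
R4 ← R4 − (17/19)·R2: [0, 0, 0, 0]
R5 ← R5 + (5/19)·R2: [0, 0, 0, 0]
2 pivots among 4 columns.
Only 2 < 4 pivot columns, so the columns are linearly dependent.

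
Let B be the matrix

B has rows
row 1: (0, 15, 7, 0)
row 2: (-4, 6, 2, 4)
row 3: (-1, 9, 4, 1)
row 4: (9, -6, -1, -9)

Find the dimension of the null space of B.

2

Row reduce to echelon form.
Swap R1 ↔ R2
R3 ← R3 − (1/4)·R1: [0, 15/2, 7/2, 0]
R4 ← R4 + (9/4)·R1: [0, 15/2, 7/2, 0]
R3 ← R3 − (1/2)·R2: [0, 0, 0, 0]
R4 ← R4 − (1/2)·R2: [0, 0, 0, 0]
2 nonzero rows, so rank(B) = 2.
B has 4 columns; by rank–nullity, nullity = 4 − 2 = 2.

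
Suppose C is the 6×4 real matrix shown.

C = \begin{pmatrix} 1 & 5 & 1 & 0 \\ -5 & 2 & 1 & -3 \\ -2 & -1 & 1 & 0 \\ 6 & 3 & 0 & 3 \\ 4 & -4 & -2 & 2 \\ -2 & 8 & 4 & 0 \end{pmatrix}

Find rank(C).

3

Row reduce to echelon form.
R2 ← R2 + (5)·R1: [0, 27, 6, -3]
R3 ← R3 + (2)·R1: [0, 9, 3, 0]
R4 ← R4 − (6)·R1: [0, -27, -6, 3]
R5 ← R5 − (4)·R1: [0, -24, -6, 2]
R6 ← R6 + (2)·R1: [0, 18, 6, 0]
R3 ← R3 − (1/3)·R2: [0, 0, 1, 1]
R4 ← R4 + R2: [0, 0, 0, 0]
R5 ← R5 + (8/9)·R2: [0, 0, -2/3, -2/3]
R6 ← R6 − (2/3)·R2: [0, 0, 2, 2]
R5 ← R5 + (2/3)·R3: [0, 0, 0, 0]
R6 ← R6 − (2)·R3: [0, 0, 0, 0]
Echelon form has 3 nonzero rows, so rank(C) = 3.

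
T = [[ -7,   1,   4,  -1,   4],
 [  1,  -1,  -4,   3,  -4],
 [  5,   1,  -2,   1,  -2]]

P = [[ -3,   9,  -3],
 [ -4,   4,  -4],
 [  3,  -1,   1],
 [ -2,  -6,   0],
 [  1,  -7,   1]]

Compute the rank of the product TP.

3

First compute TP:
[[ 35, -85,  25],
 [-21,  19,  -7],
 [-29,  59, -23]]
Now row reduce the product.
R2 ← R2 + (3/5)·R1: [0, -32, 8]
R3 ← R3 + (29/35)·R1: [0, -80/7, -16/7]
R3 ← R3 − (5/14)·R2: [0, 0, -36/7]
3 nonzero rows, so rank(TP) = 3.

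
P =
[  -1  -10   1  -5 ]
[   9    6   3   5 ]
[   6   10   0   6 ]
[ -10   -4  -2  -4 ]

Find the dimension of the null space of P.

Row reduce to echelon form.
R2 ← R2 + (9)·R1: [0, -84, 12, -40]
R3 ← R3 + (6)·R1: [0, -50, 6, -24]
R4 ← R4 − (10)·R1: [0, 96, -12, 46]
R3 ← R3 − (25/42)·R2: [0, 0, -8/7, -4/21]
R4 ← R4 + (8/7)·R2: [0, 0, 12/7, 2/7]
R4 ← R4 + (3/2)·R3: [0, 0, 0, 0]
3 nonzero rows, so rank(P) = 3.
P has 4 columns; by rank–nullity, nullity = 4 − 3 = 1.

1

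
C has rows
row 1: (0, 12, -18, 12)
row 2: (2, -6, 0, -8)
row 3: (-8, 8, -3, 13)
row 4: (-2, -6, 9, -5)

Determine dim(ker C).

Row reduce to echelon form.
Swap R1 ↔ R2
R3 ← R3 + (4)·R1: [0, -16, -3, -19]
R4 ← R4 + R1: [0, -12, 9, -13]
R3 ← R3 + (4/3)·R2: [0, 0, -27, -3]
R4 ← R4 + R2: [0, 0, -9, -1]
R4 ← R4 − (1/3)·R3: [0, 0, 0, 0]
3 nonzero rows, so rank(C) = 3.
C has 4 columns; by rank–nullity, nullity = 4 − 3 = 1.

1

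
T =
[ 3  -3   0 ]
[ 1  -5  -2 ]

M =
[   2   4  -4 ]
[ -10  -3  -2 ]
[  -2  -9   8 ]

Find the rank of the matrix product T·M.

First compute TM:
[[ 36,  21,  -6],
 [ 56,  37, -10]]
Now row reduce the product.
R2 ← R2 − (14/9)·R1: [0, 13/3, -2/3]
2 nonzero rows, so rank(TM) = 2.

2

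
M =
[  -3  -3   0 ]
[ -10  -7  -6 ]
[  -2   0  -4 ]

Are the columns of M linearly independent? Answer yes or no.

no

Row reduce M to echelon form.
R2 ← R2 − (10/3)·R1: [0, 3, -6]
R3 ← R3 − (2/3)·R1: [0, 2, -4]
R3 ← R3 − (2/3)·R2: [0, 0, 0]
2 pivots among 3 columns.
Only 2 < 3 pivot columns, so the columns are linearly dependent.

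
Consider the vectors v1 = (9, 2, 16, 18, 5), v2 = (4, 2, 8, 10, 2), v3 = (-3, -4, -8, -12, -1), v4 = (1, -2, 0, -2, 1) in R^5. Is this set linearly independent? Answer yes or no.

Form the matrix with these vectors as rows and row reduce.
R2 ← R2 − (4/9)·R1: [0, 10/9, 8/9, 2, -2/9]
R3 ← R3 + (1/3)·R1: [0, -10/3, -8/3, -6, 2/3]
R4 ← R4 − (1/9)·R1: [0, -20/9, -16/9, -4, 4/9]
R3 ← R3 + (3)·R2: [0, 0, 0, 0, 0]
R4 ← R4 + (2)·R2: [0, 0, 0, 0, 0]
2 nonzero rows, so the 4 vectors span a space of dimension 2.
Since 2 < 4, the vectors are linearly dependent.

no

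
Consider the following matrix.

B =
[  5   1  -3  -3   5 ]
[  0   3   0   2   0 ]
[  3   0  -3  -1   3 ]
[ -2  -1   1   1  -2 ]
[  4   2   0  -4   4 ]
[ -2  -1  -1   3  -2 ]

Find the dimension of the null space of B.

Row reduce to echelon form.
R3 ← R3 − (3/5)·R1: [0, -3/5, -6/5, 4/5, 0]
R4 ← R4 + (2/5)·R1: [0, -3/5, -1/5, -1/5, 0]
R5 ← R5 − (4/5)·R1: [0, 6/5, 12/5, -8/5, 0]
R6 ← R6 + (2/5)·R1: [0, -3/5, -11/5, 9/5, 0]
R3 ← R3 + (1/5)·R2: [0, 0, -6/5, 6/5, 0]
R4 ← R4 + (1/5)·R2: [0, 0, -1/5, 1/5, 0]
R5 ← R5 − (2/5)·R2: [0, 0, 12/5, -12/5, 0]
R6 ← R6 + (1/5)·R2: [0, 0, -11/5, 11/5, 0]
R4 ← R4 − (1/6)·R3: [0, 0, 0, 0, 0]
R5 ← R5 + (2)·R3: [0, 0, 0, 0, 0]
R6 ← R6 − (11/6)·R3: [0, 0, 0, 0, 0]
3 nonzero rows, so rank(B) = 3.
B has 5 columns; by rank–nullity, nullity = 5 − 3 = 2.

2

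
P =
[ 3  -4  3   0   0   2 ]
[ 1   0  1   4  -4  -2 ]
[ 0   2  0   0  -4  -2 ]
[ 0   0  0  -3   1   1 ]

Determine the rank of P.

Row reduce to echelon form.
R2 ← R2 − (1/3)·R1: [0, 4/3, 0, 4, -4, -8/3]
R3 ← R3 − (3/2)·R2: [0, 0, 0, -6, 2, 2]
R4 ← R4 − (1/2)·R3: [0, 0, 0, 0, 0, 0]
Echelon form has 3 nonzero rows, so rank(P) = 3.

3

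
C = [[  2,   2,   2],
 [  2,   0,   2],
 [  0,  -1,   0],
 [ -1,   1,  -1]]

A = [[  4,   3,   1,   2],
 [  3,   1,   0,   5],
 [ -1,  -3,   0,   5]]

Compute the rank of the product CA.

2

First compute CA:
[[ 12,   2,   2,  24],
 [  6,   0,   2,  14],
 [ -3,  -1,   0,  -5],
 [  0,   1,  -1,  -2]]
Now row reduce the product.
R2 ← R2 − (1/2)·R1: [0, -1, 1, 2]
R3 ← R3 + (1/4)·R1: [0, -1/2, 1/2, 1]
R3 ← R3 − (1/2)·R2: [0, 0, 0, 0]
R4 ← R4 + R2: [0, 0, 0, 0]
2 nonzero rows, so rank(CA) = 2.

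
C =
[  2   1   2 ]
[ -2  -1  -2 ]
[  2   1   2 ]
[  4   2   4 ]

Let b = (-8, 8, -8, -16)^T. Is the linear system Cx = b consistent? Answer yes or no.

yes

Row reduce the augmented matrix [C | b].
R2 ← R2 + R1: [0, 0, 0, 0]
R3 ← R3 − R1: [0, 0, 0, 0]
R4 ← R4 − (2)·R1: [0, 0, 0, 0]
The echelon form has 1 nonzero rows, and every pivot lies in the first 3 columns, so rank(C) = rank([C|b]) = 1.
The system is consistent.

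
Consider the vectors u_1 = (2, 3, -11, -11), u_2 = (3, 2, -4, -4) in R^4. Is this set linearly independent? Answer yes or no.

yes

Form the matrix with these vectors as rows and row reduce.
R2 ← R2 − (3/2)·R1: [0, -5/2, 25/2, 25/2]
2 nonzero rows, so the 2 vectors span a space of dimension 2.
Since 2 = 2, the vectors are linearly independent.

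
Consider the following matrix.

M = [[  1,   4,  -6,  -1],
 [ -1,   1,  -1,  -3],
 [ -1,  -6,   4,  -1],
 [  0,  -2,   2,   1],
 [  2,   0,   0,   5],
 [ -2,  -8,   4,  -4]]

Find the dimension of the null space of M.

Row reduce to echelon form.
R2 ← R2 + R1: [0, 5, -7, -4]
R3 ← R3 + R1: [0, -2, -2, -2]
R5 ← R5 − (2)·R1: [0, -8, 12, 7]
R6 ← R6 + (2)·R1: [0, 0, -8, -6]
R3 ← R3 + (2/5)·R2: [0, 0, -24/5, -18/5]
R4 ← R4 + (2/5)·R2: [0, 0, -4/5, -3/5]
R5 ← R5 + (8/5)·R2: [0, 0, 4/5, 3/5]
R4 ← R4 − (1/6)·R3: [0, 0, 0, 0]
R5 ← R5 + (1/6)·R3: [0, 0, 0, 0]
R6 ← R6 − (5/3)·R3: [0, 0, 0, 0]
3 nonzero rows, so rank(M) = 3.
M has 4 columns; by rank–nullity, nullity = 4 − 3 = 1.

1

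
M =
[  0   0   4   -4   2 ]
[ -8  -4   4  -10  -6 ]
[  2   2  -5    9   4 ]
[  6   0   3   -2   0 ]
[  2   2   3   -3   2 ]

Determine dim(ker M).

Row reduce to echelon form.
Swap R1 ↔ R2
R3 ← R3 + (1/4)·R1: [0, 1, -4, 13/2, 5/2]
R4 ← R4 + (3/4)·R1: [0, -3, 6, -19/2, -9/2]
R5 ← R5 + (1/4)·R1: [0, 1, 4, -11/2, 1/2]
Swap R2 ↔ R3
R4 ← R4 + (3)·R2: [0, 0, -6, 10, 3]
R5 ← R5 − R2: [0, 0, 8, -12, -2]
R4 ← R4 + (3/2)·R3: [0, 0, 0, 4, 6]
R5 ← R5 − (2)·R3: [0, 0, 0, -4, -6]
R5 ← R5 + R4: [0, 0, 0, 0, 0]
4 nonzero rows, so rank(M) = 4.
M has 5 columns; by rank–nullity, nullity = 5 − 4 = 1.

1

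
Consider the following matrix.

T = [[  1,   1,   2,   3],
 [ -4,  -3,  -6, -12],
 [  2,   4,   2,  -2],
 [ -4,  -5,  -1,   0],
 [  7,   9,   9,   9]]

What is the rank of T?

Row reduce to echelon form.
R2 ← R2 + (4)·R1: [0, 1, 2, 0]
R3 ← R3 − (2)·R1: [0, 2, -2, -8]
R4 ← R4 + (4)·R1: [0, -1, 7, 12]
R5 ← R5 − (7)·R1: [0, 2, -5, -12]
R3 ← R3 − (2)·R2: [0, 0, -6, -8]
R4 ← R4 + R2: [0, 0, 9, 12]
R5 ← R5 − (2)·R2: [0, 0, -9, -12]
R4 ← R4 + (3/2)·R3: [0, 0, 0, 0]
R5 ← R5 − (3/2)·R3: [0, 0, 0, 0]
Echelon form has 3 nonzero rows, so rank(T) = 3.

3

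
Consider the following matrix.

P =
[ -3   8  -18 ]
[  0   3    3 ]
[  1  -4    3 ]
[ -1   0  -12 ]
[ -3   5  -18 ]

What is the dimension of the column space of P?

Row reduce to echelon form.
R3 ← R3 + (1/3)·R1: [0, -4/3, -3]
R4 ← R4 − (1/3)·R1: [0, -8/3, -6]
R5 ← R5 − R1: [0, -3, 0]
R3 ← R3 + (4/9)·R2: [0, 0, -5/3]
R4 ← R4 + (8/9)·R2: [0, 0, -10/3]
R5 ← R5 + R2: [0, 0, 3]
R4 ← R4 − (2)·R3: [0, 0, 0]
R5 ← R5 + (9/5)·R3: [0, 0, 0]
Echelon form has 3 nonzero rows, so rank(P) = 3.
The column space has dimension equal to the rank: 3.

3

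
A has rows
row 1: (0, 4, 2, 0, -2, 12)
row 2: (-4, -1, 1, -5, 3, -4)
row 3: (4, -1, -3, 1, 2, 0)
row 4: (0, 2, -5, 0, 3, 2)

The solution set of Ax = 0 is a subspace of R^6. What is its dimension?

2

Row reduce to echelon form.
Swap R1 ↔ R2
R3 ← R3 + R1: [0, -2, -2, -4, 5, -4]
R3 ← R3 + (1/2)·R2: [0, 0, -1, -4, 4, 2]
R4 ← R4 − (1/2)·R2: [0, 0, -6, 0, 4, -4]
R4 ← R4 − (6)·R3: [0, 0, 0, 24, -20, -16]
4 nonzero rows, so rank(A) = 4.
A has 6 columns; by rank–nullity, nullity = 6 − 4 = 2.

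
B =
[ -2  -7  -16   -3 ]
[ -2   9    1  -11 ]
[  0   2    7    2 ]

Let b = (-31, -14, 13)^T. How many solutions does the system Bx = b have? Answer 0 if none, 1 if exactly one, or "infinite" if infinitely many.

infinite

Row reduce the augmented matrix [B | b].
R2 ← R2 − R1: [0, 16, 17, -8, 17]
R3 ← R3 − (1/8)·R2: [0, 0, 39/8, 3, 87/8]
The echelon form has 3 nonzero rows, and every pivot lies in the first 4 columns, so rank(B) = rank([B|b]) = 3.
The system is consistent.
rank = 3 < 4 unknowns, so there are infinitely many solutions.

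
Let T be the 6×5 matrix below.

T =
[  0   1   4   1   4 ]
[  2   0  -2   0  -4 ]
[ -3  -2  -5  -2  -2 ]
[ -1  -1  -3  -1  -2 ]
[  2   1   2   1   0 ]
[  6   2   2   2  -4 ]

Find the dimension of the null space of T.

3

Row reduce to echelon form.
Swap R1 ↔ R2
R3 ← R3 + (3/2)·R1: [0, -2, -8, -2, -8]
R4 ← R4 + (1/2)·R1: [0, -1, -4, -1, -4]
R5 ← R5 − R1: [0, 1, 4, 1, 4]
R6 ← R6 − (3)·R1: [0, 2, 8, 2, 8]
R3 ← R3 + (2)·R2: [0, 0, 0, 0, 0]
R4 ← R4 + R2: [0, 0, 0, 0, 0]
R5 ← R5 − R2: [0, 0, 0, 0, 0]
R6 ← R6 − (2)·R2: [0, 0, 0, 0, 0]
2 nonzero rows, so rank(T) = 2.
T has 5 columns; by rank–nullity, nullity = 5 − 2 = 3.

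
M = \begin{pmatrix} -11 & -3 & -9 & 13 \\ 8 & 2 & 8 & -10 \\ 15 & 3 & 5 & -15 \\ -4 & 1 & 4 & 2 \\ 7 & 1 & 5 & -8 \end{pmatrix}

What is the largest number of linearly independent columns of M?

3

Row reduce to echelon form.
R2 ← R2 + (8/11)·R1: [0, -2/11, 16/11, -6/11]
R3 ← R3 + (15/11)·R1: [0, -12/11, -80/11, 30/11]
R4 ← R4 − (4/11)·R1: [0, 23/11, 80/11, -30/11]
R5 ← R5 + (7/11)·R1: [0, -10/11, -8/11, 3/11]
R3 ← R3 − (6)·R2: [0, 0, -16, 6]
R4 ← R4 + (23/2)·R2: [0, 0, 24, -9]
R5 ← R5 − (5)·R2: [0, 0, -8, 3]
R4 ← R4 + (3/2)·R3: [0, 0, 0, 0]
R5 ← R5 − (1/2)·R3: [0, 0, 0, 0]
Echelon form has 3 nonzero rows, so rank(M) = 3.
The rank gives the maximum number of linearly independent columns: 3.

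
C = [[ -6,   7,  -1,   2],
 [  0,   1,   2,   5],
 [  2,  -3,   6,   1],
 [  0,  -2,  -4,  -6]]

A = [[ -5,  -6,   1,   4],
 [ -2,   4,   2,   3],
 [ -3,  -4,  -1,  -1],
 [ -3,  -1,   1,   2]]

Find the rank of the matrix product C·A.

First compute CA:
[[ 13,  66,  11,   2],
 [-23,  -9,   5,  11],
 [-25, -49,  -9,  -5],
 [ 34,  14,  -6, -14]]
Now row reduce the product.
R2 ← R2 + (23/13)·R1: [0, 1401/13, 318/13, 189/13]
R3 ← R3 + (25/13)·R1: [0, 1013/13, 158/13, -15/13]
R4 ← R4 − (34/13)·R1: [0, -2062/13, -452/13, -250/13]
R3 ← R3 − (1013/1401)·R2: [0, 0, -2584/467, -5448/467]
R4 ← R4 + (2062/1401)·R2: [0, 0, 576/467, 1012/467]
R4 ← R4 + (72/323)·R3: [0, 0, 0, -140/323]
4 nonzero rows, so rank(CA) = 4.

4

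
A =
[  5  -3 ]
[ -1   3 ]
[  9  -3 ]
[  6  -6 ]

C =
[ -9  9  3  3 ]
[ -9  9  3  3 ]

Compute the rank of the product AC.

First compute AC:
[[-18,  18,   6,   6],
 [-18,  18,   6,   6],
 [-54,  54,  18,  18],
 [  0,   0,   0,   0]]
Now row reduce the product.
R2 ← R2 − R1: [0, 0, 0, 0]
R3 ← R3 − (3)·R1: [0, 0, 0, 0]
1 nonzero row, so rank(AC) = 1.

1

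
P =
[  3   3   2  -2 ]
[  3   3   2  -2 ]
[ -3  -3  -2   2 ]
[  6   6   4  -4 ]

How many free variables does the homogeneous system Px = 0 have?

Row reduce to echelon form.
R2 ← R2 − R1: [0, 0, 0, 0]
R3 ← R3 + R1: [0, 0, 0, 0]
R4 ← R4 − (2)·R1: [0, 0, 0, 0]
1 nonzero row, so rank(P) = 1.
P has 4 columns; by rank–nullity, nullity = 4 − 1 = 3.

3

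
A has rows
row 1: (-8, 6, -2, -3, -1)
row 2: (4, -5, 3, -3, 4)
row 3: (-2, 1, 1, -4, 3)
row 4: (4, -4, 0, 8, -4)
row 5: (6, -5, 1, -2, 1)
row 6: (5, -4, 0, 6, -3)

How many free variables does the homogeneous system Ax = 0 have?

1

Row reduce to echelon form.
R2 ← R2 + (1/2)·R1: [0, -2, 2, -9/2, 7/2]
R3 ← R3 − (1/4)·R1: [0, -1/2, 3/2, -13/4, 13/4]
R4 ← R4 + (1/2)·R1: [0, -1, -1, 13/2, -9/2]
R5 ← R5 + (3/4)·R1: [0, -1/2, -1/2, -17/4, 1/4]
R6 ← R6 + (5/8)·R1: [0, -1/4, -5/4, 33/8, -29/8]
R3 ← R3 − (1/4)·R2: [0, 0, 1, -17/8, 19/8]
R4 ← R4 − (1/2)·R2: [0, 0, -2, 35/4, -25/4]
R5 ← R5 − (1/4)·R2: [0, 0, -1, -25/8, -5/8]
R6 ← R6 − (1/8)·R2: [0, 0, -3/2, 75/16, -65/16]
R4 ← R4 + (2)·R3: [0, 0, 0, 9/2, -3/2]
R5 ← R5 + R3: [0, 0, 0, -21/4, 7/4]
R6 ← R6 + (3/2)·R3: [0, 0, 0, 3/2, -1/2]
R5 ← R5 + (7/6)·R4: [0, 0, 0, 0, 0]
R6 ← R6 − (1/3)·R4: [0, 0, 0, 0, 0]
4 nonzero rows, so rank(A) = 4.
A has 5 columns; by rank–nullity, nullity = 5 − 4 = 1.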